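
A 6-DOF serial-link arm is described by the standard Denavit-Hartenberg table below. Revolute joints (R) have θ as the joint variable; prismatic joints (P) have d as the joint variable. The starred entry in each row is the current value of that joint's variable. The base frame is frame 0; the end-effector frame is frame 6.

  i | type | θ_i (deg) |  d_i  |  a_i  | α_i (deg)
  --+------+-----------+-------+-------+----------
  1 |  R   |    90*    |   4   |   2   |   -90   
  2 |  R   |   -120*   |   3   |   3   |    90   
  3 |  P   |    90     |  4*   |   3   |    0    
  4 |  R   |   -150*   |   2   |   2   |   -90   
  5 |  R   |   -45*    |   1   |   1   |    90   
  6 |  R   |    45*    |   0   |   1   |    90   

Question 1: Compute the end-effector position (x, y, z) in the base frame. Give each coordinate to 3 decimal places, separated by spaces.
after link 1: o_1 = (0.0000, 2.0000, 4.0000)
after link 2: o_2 = (-3.0000, 0.5000, 6.5981)
after link 3: o_3 = (-6.0000, -2.9641, 4.5981)
after link 4: o_4 = (-4.2679, -5.1962, 4.4641)
after link 5: o_5 = (-4.1556, -6.4183, 5.1667)
after link 6: o_6 = (-4.0761, -7.2825, 5.6636)

-4.076 -7.283 5.664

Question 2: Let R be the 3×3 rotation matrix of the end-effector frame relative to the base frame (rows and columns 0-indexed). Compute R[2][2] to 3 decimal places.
End-effector z-axis (col 2 of R) = (0.7866,-0.2518,-0.5638)
R[2][2] = -0.5638

-0.564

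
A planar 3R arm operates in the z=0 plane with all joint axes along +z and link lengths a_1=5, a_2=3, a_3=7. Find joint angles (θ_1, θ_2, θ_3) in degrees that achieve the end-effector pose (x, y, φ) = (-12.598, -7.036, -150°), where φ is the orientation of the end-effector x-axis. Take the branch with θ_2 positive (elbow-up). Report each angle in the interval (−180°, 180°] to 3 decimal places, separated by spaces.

-168.167 44.981 -26.814

wrist centre = target − a_3·(cos φ, sin φ) = (-6.5358, -3.5360)
cos θ_2 = (55.2203−5²−3²)/(2·5·3) = 0.7073; θ_2 = 44.9809° (elbow-up)
β = atan2(-3.5360,-6.5358) = -151.5858°; ψ = atan2(2.1206,7.1220) = 16.5811°
θ_1 = β − ψ = -168.1669°
θ_3 = φ − θ_1 − θ_2 = -26.8140° (wrapped to (-180°,180°])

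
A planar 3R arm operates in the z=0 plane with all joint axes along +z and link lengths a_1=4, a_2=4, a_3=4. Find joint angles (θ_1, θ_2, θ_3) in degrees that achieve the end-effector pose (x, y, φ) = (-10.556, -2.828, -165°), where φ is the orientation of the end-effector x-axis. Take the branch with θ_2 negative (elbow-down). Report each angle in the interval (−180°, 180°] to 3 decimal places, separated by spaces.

-135.004 -59.999 30.003

wrist centre = target − a_3·(cos φ, sin φ) = (-6.6923, -1.7927)
cos θ_2 = (48.0007−4²−4²)/(2·4·4) = 0.5000; θ_2 = -59.9986° (elbow-down)
β = atan2(-1.7927,-6.6923) = -165.0038°; ψ = atan2(-3.4641,6.0001) = -29.9993°
θ_1 = β − ψ = -135.0045°
θ_3 = φ − θ_1 − θ_2 = 30.0031° (wrapped to (-180°,180°])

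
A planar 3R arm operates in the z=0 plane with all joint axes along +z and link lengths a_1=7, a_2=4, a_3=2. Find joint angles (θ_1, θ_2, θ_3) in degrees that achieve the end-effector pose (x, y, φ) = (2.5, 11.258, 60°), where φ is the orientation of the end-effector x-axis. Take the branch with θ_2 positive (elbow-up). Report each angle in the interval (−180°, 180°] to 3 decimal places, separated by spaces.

59.997 60.007 -60.005

wrist centre = target − a_3·(cos φ, sin φ) = (1.5000, 9.5259)
cos θ_2 = (92.9937−7²−4²)/(2·7·4) = 0.4999; θ_2 = 60.0074° (elbow-up)
β = atan2(9.5259,1.5000) = 81.0514°; ψ = atan2(3.4644,8.9996) = 21.0541°
θ_1 = β − ψ = 59.9973°
θ_3 = φ − θ_1 − θ_2 = -60.0047° (wrapped to (-180°,180°])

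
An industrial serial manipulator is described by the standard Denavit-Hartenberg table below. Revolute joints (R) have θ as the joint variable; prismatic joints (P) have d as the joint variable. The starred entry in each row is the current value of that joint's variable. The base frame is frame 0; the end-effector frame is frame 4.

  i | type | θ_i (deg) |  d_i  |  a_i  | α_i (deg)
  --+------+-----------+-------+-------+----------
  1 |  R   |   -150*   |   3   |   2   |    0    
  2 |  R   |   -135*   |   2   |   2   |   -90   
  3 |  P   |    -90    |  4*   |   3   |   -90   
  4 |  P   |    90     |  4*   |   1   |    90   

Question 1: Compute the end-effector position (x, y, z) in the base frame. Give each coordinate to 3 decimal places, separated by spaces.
after link 1: o_1 = (-1.7321, -1.0000, 3.0000)
after link 2: o_2 = (-1.2144, 0.9319, 5.0000)
after link 3: o_3 = (-5.0781, 1.9671, 8.0000)
after link 4: o_4 = (-3.0769, 5.5720, 8.0000)

-3.077 5.572 8.000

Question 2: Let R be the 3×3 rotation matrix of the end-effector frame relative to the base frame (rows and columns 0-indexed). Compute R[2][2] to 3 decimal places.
1.000

End-effector z-axis (col 2 of R) = (0.0000,0.0000,1.0000)
R[2][2] = 1.0000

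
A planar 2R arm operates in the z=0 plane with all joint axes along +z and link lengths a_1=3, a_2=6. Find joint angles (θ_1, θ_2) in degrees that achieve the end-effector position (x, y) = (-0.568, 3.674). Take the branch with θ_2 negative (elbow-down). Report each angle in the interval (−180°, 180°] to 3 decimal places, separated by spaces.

cos θ_2 = (13.8209−3²−6²)/(2·3·6) = -0.8661; θ_2 = -150.0070° (elbow-down)
β = atan2(3.6740,-0.5680) = 98.7883°; ψ = atan2(-2.9994,-2.1965) = -126.2163°
θ_1 = β − ψ = 225.0046°

-134.995 -150.007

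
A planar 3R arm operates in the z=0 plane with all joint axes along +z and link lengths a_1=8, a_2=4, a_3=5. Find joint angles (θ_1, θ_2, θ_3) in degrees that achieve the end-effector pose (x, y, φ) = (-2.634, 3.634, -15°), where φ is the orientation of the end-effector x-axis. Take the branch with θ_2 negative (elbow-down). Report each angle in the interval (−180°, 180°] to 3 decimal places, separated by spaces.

173.130 -90.007 -98.123

wrist centre = target − a_3·(cos φ, sin φ) = (-7.4636, 4.9281)
cos θ_2 = (79.9919−8²−4²)/(2·8·4) = -0.0001; θ_2 = -90.0073° (elbow-down)
β = atan2(4.9281,-7.4636) = 146.5640°; ψ = atan2(-4.0000,7.9995) = -26.5665°
θ_1 = β − ψ = 173.1305°
θ_3 = φ − θ_1 − θ_2 = -98.1232° (wrapped to (-180°,180°])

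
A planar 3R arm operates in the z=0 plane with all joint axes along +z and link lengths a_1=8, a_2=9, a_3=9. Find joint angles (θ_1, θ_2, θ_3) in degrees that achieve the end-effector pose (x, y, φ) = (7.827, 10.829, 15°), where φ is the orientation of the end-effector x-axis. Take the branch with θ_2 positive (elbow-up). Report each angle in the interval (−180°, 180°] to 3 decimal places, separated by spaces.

30.001 120.003 -135.003

wrist centre = target − a_3·(cos φ, sin φ) = (-0.8663, 8.4996)
cos θ_2 = (72.9942−8²−9²)/(2·8·9) = -0.5000; θ_2 = 120.0027° (elbow-up)
β = atan2(8.4996,-0.8663) = 95.8198°; ψ = atan2(7.7940,3.4996) = 65.8192°
θ_1 = β − ψ = 30.0007°
θ_3 = φ − θ_1 − θ_2 = -135.0033° (wrapped to (-180°,180°])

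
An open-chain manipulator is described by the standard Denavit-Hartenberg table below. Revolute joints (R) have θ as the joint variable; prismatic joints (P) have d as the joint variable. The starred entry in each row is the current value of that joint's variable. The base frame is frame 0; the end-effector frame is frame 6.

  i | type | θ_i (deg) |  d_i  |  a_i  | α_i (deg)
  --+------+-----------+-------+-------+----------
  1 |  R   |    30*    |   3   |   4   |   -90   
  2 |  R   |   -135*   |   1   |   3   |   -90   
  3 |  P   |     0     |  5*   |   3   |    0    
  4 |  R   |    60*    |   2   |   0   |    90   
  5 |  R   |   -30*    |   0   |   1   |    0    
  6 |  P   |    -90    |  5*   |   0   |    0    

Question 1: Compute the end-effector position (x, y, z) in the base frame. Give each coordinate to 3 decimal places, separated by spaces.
after link 1: o_1 = (3.4641, 2.0000, 3.0000)
after link 2: o_2 = (1.1270, 1.8054, 5.1213)
after link 3: o_3 = (2.3517, 2.5125, 10.7782)
after link 4: o_4 = (3.5765, 3.2196, 12.1924)
after link 5: o_5 = (3.3801, 2.2402, 12.1450)
after link 6: o_6 = (-0.5215, 2.8743, 15.2069)

-0.522 2.874 15.207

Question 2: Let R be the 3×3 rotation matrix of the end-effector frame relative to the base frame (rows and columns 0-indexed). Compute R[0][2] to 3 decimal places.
-0.780

End-effector z-axis (col 2 of R) = (-0.7803,0.1268,0.6124)
R[0][2] = -0.7803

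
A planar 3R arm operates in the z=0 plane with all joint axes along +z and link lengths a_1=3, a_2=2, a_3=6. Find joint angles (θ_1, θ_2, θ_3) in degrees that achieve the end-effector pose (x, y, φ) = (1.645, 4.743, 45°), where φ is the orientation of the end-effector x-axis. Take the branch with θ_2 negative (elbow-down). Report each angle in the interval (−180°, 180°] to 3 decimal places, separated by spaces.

wrist centre = target − a_3·(cos φ, sin φ) = (-2.5976, 0.5004)
cos θ_2 = (6.9981−3²−2²)/(2·3·2) = -0.5002; θ_2 = -120.0105° (elbow-down)
β = atan2(0.5004,-2.5976) = 169.0972°; ψ = atan2(-1.7319,1.9997) = -40.8949°
θ_1 = β − ψ = 209.9921°
θ_3 = φ − θ_1 − θ_2 = -44.9816° (wrapped to (-180°,180°])

-150.008 -120.010 -44.982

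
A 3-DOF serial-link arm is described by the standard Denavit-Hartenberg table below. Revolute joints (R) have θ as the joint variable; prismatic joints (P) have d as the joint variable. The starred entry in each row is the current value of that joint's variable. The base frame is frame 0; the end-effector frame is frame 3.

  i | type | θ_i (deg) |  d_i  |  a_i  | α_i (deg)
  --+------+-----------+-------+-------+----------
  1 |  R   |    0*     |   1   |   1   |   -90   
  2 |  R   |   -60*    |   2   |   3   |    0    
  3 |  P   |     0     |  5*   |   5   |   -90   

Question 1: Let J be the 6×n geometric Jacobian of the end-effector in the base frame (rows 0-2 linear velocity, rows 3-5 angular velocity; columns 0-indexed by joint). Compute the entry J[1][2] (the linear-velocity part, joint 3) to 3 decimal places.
prismatic axis z_2 = (0.0000,1.0000,0.0000)
J_v[:, 2] = z_2; J_ω[:, 2] = (0,0,0)
entry J[1][2] = 1.0000

1.000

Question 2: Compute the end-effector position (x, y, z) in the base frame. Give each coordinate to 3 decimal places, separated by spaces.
after link 1: o_1 = (1.0000, 0.0000, 1.0000)
after link 2: o_2 = (2.5000, 2.0000, 3.5981)
after link 3: o_3 = (5.0000, 7.0000, 7.9282)

5.000 7.000 7.928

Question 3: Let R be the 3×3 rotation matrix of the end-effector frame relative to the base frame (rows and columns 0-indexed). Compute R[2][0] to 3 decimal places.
End-effector x-axis (col 0 of R) = (0.5000,-0.0000,0.8660)
R[2][0] = 0.8660

0.866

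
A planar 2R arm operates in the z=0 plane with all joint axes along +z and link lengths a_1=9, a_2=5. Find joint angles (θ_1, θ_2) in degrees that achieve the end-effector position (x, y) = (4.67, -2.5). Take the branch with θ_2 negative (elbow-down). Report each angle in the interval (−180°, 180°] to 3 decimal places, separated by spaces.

cos θ_2 = (28.0589−9²−5²)/(2·9·5) = -0.8660; θ_2 = -149.9985° (elbow-down)
β = atan2(-2.5000,4.6700) = -28.1616°; ψ = atan2(-2.5001,4.6699) = -28.1630°
θ_1 = β − ψ = 0.0014°

0.001 -149.998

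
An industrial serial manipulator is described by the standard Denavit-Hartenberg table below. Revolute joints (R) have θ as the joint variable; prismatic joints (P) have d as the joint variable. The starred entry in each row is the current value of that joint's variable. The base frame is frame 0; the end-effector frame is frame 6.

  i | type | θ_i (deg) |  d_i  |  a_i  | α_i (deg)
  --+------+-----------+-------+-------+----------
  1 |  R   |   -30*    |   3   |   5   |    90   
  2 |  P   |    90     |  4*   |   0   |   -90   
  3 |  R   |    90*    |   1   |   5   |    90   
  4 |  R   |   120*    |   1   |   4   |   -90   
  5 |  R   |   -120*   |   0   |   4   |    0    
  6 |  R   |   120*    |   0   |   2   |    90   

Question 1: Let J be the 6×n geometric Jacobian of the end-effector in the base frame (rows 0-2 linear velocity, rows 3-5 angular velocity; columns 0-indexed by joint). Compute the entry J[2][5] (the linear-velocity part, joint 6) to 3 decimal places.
-2.000

axis z_5 = (-0.0000,-1.0000,0.0000); lever o_n−o_5 = (-2.0000,0.0000,0.0000)
cross product → J_v[:, 5] = (-0.0000,-0.0000,-2.0000)
J_ω[:, 5] = z_5
entry J[2][5] = -2.0000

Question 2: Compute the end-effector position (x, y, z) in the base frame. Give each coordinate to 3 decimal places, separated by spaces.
-0.036 -1.134 7.464

after link 1: o_1 = (4.3301, -2.5000, 3.0000)
after link 2: o_2 = (2.3301, -5.9641, 3.0000)
after link 3: o_3 = (3.9641, -1.1340, 3.0000)
after link 4: o_4 = (-0.0359, -1.1340, 4.0000)
after link 5: o_5 = (1.9641, -1.1340, 7.4641)
after link 6: o_6 = (-0.0359, -1.1340, 7.4641)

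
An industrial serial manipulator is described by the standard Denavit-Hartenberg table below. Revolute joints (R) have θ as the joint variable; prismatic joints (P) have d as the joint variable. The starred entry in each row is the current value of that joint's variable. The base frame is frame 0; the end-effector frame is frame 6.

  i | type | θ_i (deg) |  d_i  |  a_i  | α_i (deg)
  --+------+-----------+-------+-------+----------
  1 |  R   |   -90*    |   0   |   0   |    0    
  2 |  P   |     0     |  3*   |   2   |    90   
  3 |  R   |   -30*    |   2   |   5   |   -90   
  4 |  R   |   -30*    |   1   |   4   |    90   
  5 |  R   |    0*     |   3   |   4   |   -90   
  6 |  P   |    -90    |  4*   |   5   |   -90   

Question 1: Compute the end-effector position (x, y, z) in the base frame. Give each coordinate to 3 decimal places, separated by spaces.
-12.928 -11.366 3.366

after link 1: o_1 = (0.0000, 0.0000, 0.0000)
after link 2: o_2 = (0.0000, -2.0000, 3.0000)
after link 3: o_3 = (-2.0000, -6.3301, 0.5000)
after link 4: o_4 = (-4.0000, -9.8301, -0.3660)
after link 5: o_5 = (-8.5981, -11.5311, -1.3481)
after link 6: o_6 = (-12.9282, -11.3660, 3.3660)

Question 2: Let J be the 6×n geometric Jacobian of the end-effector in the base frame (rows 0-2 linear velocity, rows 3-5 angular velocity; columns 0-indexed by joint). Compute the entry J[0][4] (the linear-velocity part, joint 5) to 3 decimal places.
2.000

axis z_4 = (-0.8660,0.4330,0.2500); lever o_n−o_4 = (-8.9282,-1.5359,3.7321)
cross product → J_v[:, 4] = (2.0000,1.0000,5.1962)
J_ω[:, 4] = z_4
entry J[0][4] = 2.0000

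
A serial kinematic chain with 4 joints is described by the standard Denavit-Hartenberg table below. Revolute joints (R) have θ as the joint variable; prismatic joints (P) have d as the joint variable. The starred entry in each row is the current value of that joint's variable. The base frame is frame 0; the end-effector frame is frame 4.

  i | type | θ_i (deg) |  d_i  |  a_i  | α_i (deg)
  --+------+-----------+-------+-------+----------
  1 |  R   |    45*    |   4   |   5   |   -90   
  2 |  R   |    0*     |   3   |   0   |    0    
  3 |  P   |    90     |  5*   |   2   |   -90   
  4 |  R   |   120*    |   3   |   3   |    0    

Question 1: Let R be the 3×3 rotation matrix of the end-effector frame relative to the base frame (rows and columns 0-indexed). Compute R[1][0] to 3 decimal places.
-0.612

End-effector x-axis (col 0 of R) = (0.6124,-0.6124,0.5000)
R[1][0] = -0.6124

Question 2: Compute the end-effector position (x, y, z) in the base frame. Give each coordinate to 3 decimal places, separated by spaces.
-2.406 5.234 3.500

after link 1: o_1 = (3.5355, 3.5355, 4.0000)
after link 2: o_2 = (1.4142, 5.6569, 4.0000)
after link 3: o_3 = (-2.1213, 9.1924, 2.0000)
after link 4: o_4 = (-2.4055, 5.2340, 3.5000)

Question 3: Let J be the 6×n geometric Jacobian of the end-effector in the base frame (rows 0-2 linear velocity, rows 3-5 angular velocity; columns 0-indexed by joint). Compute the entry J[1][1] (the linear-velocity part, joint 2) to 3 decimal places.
-0.354

axis z_1 = (-0.7071,0.7071,0.0000); lever o_n−o_1 = (-5.9411,1.6984,-0.5000)
cross product → J_v[:, 1] = (-0.3536,-0.3536,3.0000)
J_ω[:, 1] = z_1
entry J[1][1] = -0.3536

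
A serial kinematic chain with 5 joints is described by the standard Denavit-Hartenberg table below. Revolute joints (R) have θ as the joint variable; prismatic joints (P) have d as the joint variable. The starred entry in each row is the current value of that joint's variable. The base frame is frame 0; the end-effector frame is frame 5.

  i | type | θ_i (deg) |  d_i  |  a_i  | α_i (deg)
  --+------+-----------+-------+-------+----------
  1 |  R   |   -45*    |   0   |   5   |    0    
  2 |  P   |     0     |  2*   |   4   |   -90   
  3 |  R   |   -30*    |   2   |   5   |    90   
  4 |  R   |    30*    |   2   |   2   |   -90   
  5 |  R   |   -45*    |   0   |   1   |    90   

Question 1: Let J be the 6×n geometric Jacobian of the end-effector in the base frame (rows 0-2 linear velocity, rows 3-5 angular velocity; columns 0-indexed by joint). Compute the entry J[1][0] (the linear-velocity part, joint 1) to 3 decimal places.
axis z_0 = ẑ; lever o_n−o_0 = (12.2757,-7.5331,8.0166)
cross product → J_v[:, 0] = (7.5331,12.2757,-0.0000)
J_ω[:, 0] = z_0
entry J[1][0] = 12.2757

12.276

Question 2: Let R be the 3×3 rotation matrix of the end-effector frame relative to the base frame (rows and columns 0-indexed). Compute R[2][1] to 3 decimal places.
-0.250

End-effector y-axis (col 1 of R) = (0.3062,0.9186,-0.2500)
R[2][1] = -0.2500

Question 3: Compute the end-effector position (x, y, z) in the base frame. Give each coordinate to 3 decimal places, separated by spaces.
after link 1: o_1 = (3.5355, -3.5355, 0.0000)
after link 2: o_2 = (6.3640, -6.3640, 2.0000)
after link 3: o_3 = (10.8400, -8.0116, 4.5000)
after link 4: o_4 = (11.9007, -7.6581, 7.0981)
after link 5: o_5 = (12.2757, -7.5331, 8.0166)

12.276 -7.533 8.017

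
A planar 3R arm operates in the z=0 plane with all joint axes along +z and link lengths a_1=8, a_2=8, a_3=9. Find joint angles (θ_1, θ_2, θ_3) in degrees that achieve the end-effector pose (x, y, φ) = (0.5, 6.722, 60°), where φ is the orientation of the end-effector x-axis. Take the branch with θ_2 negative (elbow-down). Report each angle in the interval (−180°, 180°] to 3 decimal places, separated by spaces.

-89.995 -149.999 -60.006

wrist centre = target − a_3·(cos φ, sin φ) = (-4.0000, -1.0722)
cos θ_2 = (17.1497−8²−8²)/(2·8·8) = -0.8660; θ_2 = -149.9992° (elbow-down)
β = atan2(-1.0722,-4.0000) = -164.9942°; ψ = atan2(-4.0001,1.0719) = -74.9996°
θ_1 = β − ψ = -89.9946°
θ_3 = φ − θ_1 − θ_2 = -60.0062° (wrapped to (-180°,180°])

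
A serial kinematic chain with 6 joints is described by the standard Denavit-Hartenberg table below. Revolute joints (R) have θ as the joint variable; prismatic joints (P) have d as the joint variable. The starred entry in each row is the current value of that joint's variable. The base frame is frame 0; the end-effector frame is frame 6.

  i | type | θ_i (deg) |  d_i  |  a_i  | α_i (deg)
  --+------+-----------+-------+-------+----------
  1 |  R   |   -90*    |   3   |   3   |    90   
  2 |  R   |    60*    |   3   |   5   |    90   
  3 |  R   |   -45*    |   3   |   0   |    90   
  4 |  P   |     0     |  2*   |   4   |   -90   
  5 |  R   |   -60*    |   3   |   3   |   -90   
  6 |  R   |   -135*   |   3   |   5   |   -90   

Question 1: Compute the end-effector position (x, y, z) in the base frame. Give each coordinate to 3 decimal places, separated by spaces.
after link 1: o_1 = (0.0000, -3.0000, 3.0000)
after link 2: o_2 = (-3.0000, -5.5000, 7.3301)
after link 3: o_3 = (-3.0000, -8.0981, 5.8301)
after link 4: o_4 = (1.2426, -8.8052, 7.0549)
after link 5: o_5 = (4.1404, -11.0150, 4.8824)
after link 6: o_6 = (1.5018, -15.9833, 6.4167)

1.502 -15.983 6.417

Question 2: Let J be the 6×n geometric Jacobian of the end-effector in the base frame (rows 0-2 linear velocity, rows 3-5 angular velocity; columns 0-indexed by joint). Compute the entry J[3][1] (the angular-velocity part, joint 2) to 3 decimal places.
axis z_1 = (-1.0000,-0.0000,0.0000); lever o_n−o_1 = (1.5018,-12.9833,3.4167)
cross product → J_v[:, 1] = (0.0000,3.4167,12.9833)
J_ω[:, 1] = z_1
entry J[3][1] = -1.0000

-1.000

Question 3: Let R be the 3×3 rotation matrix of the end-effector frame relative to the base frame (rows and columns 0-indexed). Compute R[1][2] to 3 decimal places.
-0.521

End-effector z-axis (col 2 of R) = (0.6830,-0.5209,-0.5120)
R[1][2] = -0.5209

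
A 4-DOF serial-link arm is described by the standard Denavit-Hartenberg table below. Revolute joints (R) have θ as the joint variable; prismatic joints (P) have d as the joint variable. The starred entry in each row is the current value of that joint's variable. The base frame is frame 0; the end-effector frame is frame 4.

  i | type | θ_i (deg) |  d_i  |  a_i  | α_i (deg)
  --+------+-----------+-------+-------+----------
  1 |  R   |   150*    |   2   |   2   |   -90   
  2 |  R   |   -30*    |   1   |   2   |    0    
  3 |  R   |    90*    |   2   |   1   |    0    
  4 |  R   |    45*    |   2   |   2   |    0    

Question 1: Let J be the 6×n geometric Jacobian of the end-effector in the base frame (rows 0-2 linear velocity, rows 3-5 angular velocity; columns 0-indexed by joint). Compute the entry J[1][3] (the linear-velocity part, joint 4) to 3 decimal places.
axis z_3 = (-0.5000,-0.8660,0.0000); lever o_n−o_3 = (-0.5517,-1.9909,-1.9319)
cross product → J_v[:, 3] = (1.6730,-0.9659,0.5176)
J_ω[:, 3] = z_3
entry J[1][3] = -0.9659

-0.966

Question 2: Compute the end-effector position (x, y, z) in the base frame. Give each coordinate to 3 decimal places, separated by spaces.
-5.717 -2.473 0.202

after link 1: o_1 = (-1.7321, 1.0000, 2.0000)
after link 2: o_2 = (-3.7321, 1.0000, 3.0000)
after link 3: o_3 = (-5.1651, -0.4821, 2.1340)
after link 4: o_4 = (-5.7168, -2.4729, 0.2021)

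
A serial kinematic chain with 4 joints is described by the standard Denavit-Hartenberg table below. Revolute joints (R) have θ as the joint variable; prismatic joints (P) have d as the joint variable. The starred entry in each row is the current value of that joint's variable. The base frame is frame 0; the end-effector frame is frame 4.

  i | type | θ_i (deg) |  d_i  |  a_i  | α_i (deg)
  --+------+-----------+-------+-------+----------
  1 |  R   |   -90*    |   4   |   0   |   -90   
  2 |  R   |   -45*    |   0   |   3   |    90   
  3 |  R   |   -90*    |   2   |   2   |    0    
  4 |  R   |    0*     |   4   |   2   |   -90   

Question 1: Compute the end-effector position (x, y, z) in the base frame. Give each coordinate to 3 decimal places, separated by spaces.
after link 1: o_1 = (0.0000, 0.0000, 4.0000)
after link 2: o_2 = (0.0000, -2.1213, 6.1213)
after link 3: o_3 = (-2.0000, -0.7071, 7.5355)
after link 4: o_4 = (-4.0000, 2.1213, 10.3640)

-4.000 2.121 10.364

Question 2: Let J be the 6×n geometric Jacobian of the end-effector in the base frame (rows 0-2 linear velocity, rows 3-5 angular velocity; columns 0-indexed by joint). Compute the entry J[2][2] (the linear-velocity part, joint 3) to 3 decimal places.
2.828

axis z_2 = (-0.0000,0.7071,0.7071); lever o_n−o_2 = (-4.0000,4.2426,4.2426)
cross product → J_v[:, 2] = (0.0000,-2.8284,2.8284)
J_ω[:, 2] = z_2
entry J[2][2] = 2.8284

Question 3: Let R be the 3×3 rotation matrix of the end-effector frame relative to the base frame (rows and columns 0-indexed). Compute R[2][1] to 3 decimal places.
-0.707

End-effector y-axis (col 1 of R) = (0.0000,-0.7071,-0.7071)
R[2][1] = -0.7071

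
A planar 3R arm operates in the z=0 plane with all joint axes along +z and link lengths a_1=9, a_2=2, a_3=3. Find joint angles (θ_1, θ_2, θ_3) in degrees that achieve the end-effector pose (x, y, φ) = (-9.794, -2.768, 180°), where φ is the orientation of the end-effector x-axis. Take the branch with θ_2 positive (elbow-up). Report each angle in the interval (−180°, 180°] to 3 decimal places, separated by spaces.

-165.665 150.009 -164.344

wrist centre = target − a_3·(cos φ, sin φ) = (-6.7940, -2.7680)
cos θ_2 = (53.8203−9²−2²)/(2·9·2) = -0.8661; θ_2 = 150.0090° (elbow-up)
β = atan2(-2.7680,-6.7940) = -157.8331°; ψ = atan2(0.9997,7.2678) = 7.8322°
θ_1 = β − ψ = -165.6653°
θ_3 = φ − θ_1 − θ_2 = -164.3437° (wrapped to (-180°,180°])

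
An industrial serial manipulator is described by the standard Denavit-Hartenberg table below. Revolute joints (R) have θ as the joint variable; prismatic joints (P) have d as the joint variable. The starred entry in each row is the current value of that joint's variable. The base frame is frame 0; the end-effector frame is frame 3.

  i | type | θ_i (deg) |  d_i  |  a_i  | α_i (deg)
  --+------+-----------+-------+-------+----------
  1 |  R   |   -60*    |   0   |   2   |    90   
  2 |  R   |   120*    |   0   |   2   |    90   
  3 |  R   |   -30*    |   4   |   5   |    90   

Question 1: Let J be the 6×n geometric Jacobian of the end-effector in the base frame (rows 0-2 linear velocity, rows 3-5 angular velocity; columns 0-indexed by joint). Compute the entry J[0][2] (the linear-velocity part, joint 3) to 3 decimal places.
-4.375

axis z_2 = (0.4330,-0.7500,0.5000); lever o_n−o_2 = (2.8146,0.1250,5.7500)
cross product → J_v[:, 2] = (-4.3750,-1.0825,2.1651)
J_ω[:, 2] = z_2
entry J[0][2] = -4.3750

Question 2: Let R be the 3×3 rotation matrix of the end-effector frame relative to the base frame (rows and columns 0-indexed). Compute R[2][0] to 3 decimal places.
0.750

End-effector x-axis (col 0 of R) = (0.2165,0.6250,0.7500)
R[2][0] = 0.7500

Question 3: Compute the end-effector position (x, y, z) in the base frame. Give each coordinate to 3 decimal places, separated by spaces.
3.315 -0.741 7.482

after link 1: o_1 = (1.0000, -1.7321, 0.0000)
after link 2: o_2 = (0.5000, -0.8660, 1.7321)
after link 3: o_3 = (3.3146, -0.7410, 7.4821)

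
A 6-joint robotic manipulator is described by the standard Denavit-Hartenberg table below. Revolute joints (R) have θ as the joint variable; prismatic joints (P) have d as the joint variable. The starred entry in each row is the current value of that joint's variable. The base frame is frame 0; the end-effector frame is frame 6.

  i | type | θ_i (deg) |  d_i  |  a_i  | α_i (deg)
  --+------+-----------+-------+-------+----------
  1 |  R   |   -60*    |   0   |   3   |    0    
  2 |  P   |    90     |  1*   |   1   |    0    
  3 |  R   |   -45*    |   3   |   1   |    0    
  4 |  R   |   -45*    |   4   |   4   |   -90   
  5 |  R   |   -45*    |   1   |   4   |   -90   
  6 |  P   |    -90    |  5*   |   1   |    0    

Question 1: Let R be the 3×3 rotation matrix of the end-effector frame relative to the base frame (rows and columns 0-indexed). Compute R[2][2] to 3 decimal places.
-0.707

End-effector z-axis (col 2 of R) = (0.3536,-0.6124,-0.7071)
R[2][2] = -0.7071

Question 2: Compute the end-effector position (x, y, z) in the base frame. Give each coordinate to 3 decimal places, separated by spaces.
10.246 -10.332 7.293

after link 1: o_1 = (1.5000, -2.5981, 0.0000)
after link 2: o_2 = (2.3660, -2.0981, 1.0000)
after link 3: o_3 = (3.3320, -2.3569, 4.0000)
after link 4: o_4 = (5.3320, -5.8210, 8.0000)
after link 5: o_5 = (7.6122, -7.7705, 10.8284)
after link 6: o_6 = (10.2460, -10.3323, 7.2929)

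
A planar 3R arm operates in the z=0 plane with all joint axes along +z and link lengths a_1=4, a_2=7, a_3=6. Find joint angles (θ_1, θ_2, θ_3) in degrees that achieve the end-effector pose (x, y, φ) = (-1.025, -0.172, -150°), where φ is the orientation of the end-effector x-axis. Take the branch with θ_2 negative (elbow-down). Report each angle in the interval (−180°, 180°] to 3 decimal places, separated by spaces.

wrist centre = target − a_3·(cos φ, sin φ) = (4.1712, 2.8280)
cos θ_2 = (25.3961−4²−7²)/(2·4·7) = -0.7072; θ_2 = -135.0086° (elbow-down)
β = atan2(2.8280,4.1712) = 34.1369°; ψ = atan2(-4.9490,-0.9505) = -100.8716°
θ_1 = β − ψ = 135.0085°
θ_3 = φ − θ_1 − θ_2 = -149.9999° (wrapped to (-180°,180°])

135.009 -135.009 -150.000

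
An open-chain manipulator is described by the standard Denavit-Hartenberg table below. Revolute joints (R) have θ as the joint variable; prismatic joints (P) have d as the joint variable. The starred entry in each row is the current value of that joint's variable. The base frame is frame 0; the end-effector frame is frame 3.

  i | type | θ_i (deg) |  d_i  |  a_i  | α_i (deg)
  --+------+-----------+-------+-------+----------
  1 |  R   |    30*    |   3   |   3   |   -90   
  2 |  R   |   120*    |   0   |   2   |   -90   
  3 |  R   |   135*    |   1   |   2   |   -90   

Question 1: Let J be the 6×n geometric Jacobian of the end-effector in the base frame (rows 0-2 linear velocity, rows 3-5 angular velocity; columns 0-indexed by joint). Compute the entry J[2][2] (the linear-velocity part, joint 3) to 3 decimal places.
axis z_2 = (-0.7500,-0.4330,0.5000); lever o_n−o_2 = (0.5695,-1.3042,1.7247)
cross product → J_v[:, 2] = (-0.0947,1.5783,1.2247)
J_ω[:, 2] = z_2
entry J[2][2] = 1.2247

1.225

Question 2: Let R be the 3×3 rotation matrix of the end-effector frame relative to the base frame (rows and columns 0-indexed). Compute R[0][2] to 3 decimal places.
End-effector z-axis (col 2 of R) = (-0.0474,0.7891,0.6124)
R[0][2] = -0.0474

-0.047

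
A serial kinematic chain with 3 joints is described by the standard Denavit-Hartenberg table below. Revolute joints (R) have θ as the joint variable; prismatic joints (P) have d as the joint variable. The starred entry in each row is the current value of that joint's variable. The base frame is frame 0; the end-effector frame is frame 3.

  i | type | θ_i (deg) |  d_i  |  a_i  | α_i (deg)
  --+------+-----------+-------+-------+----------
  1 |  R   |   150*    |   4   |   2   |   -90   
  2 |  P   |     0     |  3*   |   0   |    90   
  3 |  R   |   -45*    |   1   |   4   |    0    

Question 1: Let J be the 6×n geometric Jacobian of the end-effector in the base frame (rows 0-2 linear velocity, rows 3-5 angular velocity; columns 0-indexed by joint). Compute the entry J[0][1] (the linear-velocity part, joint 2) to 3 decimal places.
-0.500

prismatic axis z_1 = (-0.5000,-0.8660,0.0000)
J_v[:, 1] = z_1; J_ω[:, 1] = (0,0,0)
entry J[0][1] = -0.5000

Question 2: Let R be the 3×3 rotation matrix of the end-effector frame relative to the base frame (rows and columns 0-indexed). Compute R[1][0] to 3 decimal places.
0.966

End-effector x-axis (col 0 of R) = (-0.2588,0.9659,0.0000)
R[1][0] = 0.9659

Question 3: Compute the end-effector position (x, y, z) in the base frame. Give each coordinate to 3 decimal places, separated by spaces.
after link 1: o_1 = (-1.7321, 1.0000, 4.0000)
after link 2: o_2 = (-3.2321, -1.5981, 4.0000)
after link 3: o_3 = (-4.2673, 2.2656, 5.0000)

-4.267 2.266 5.000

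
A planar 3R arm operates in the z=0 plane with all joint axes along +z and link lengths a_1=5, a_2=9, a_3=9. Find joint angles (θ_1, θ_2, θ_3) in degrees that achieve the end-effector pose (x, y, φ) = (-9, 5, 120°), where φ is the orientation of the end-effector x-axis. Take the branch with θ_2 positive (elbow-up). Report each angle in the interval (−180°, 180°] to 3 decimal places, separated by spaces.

wrist centre = target − a_3·(cos φ, sin φ) = (-4.5000, -2.7942)
cos θ_2 = (28.0577−5²−9²)/(2·5·9) = -0.8660; θ_2 = 150.0000° (elbow-up)
β = atan2(-2.7942,-4.5000) = -148.1622°; ψ = atan2(4.5000,-2.7942) = 121.8378°
θ_1 = β − ψ = -270.0000°
θ_3 = φ − θ_1 − θ_2 = -120.0000° (wrapped to (-180°,180°])

90.000 150.000 -120.000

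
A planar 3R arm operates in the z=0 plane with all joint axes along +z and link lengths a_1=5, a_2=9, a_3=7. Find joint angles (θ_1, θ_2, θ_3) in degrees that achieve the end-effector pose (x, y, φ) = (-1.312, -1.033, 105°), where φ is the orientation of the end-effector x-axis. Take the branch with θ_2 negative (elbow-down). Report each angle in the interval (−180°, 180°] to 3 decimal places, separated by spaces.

wrist centre = target − a_3·(cos φ, sin φ) = (0.4997, -7.7945)
cos θ_2 = (61.0037−5²−9²)/(2·5·9) = -0.5000; θ_2 = -119.9973° (elbow-down)
β = atan2(-7.7945,0.4997) = -86.3316°; ψ = atan2(-7.7944,0.5004) = -86.3269°
θ_1 = β − ψ = -0.0047°
θ_3 = φ − θ_1 − θ_2 = -134.9980° (wrapped to (-180°,180°])

-0.005 -119.997 -134.998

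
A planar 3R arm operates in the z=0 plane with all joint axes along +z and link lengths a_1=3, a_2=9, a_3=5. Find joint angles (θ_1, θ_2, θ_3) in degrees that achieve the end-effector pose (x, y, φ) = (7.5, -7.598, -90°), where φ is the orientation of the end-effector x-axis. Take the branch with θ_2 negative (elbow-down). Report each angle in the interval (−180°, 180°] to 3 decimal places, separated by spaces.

wrist centre = target − a_3·(cos φ, sin φ) = (7.5000, -2.5980)
cos θ_2 = (62.9996−3²−9²)/(2·3·9) = -0.5000; θ_2 = -120.0005° (elbow-down)
β = atan2(-2.5980,7.5000) = -19.1061°; ψ = atan2(-7.7942,-1.5001) = -100.8939°
θ_1 = β − ψ = 81.7878°
θ_3 = φ − θ_1 − θ_2 = -51.7873° (wrapped to (-180°,180°])

81.788 -120.000 -51.787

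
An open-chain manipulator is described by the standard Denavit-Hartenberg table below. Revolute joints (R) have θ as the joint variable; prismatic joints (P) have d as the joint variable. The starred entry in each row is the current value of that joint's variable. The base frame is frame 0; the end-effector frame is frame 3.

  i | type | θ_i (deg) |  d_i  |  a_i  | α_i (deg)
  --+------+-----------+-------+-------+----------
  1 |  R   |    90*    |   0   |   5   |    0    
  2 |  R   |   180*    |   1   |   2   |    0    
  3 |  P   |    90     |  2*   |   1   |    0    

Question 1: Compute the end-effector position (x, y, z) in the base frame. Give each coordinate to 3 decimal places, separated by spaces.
after link 1: o_1 = (0.0000, 5.0000, 0.0000)
after link 2: o_2 = (-0.0000, 3.0000, 1.0000)
after link 3: o_3 = (1.0000, 3.0000, 3.0000)

1.000 3.000 3.000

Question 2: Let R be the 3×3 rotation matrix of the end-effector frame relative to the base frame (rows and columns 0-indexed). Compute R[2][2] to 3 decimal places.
1.000

End-effector z-axis (col 2 of R) = (0.0000,0.0000,1.0000)
R[2][2] = 1.0000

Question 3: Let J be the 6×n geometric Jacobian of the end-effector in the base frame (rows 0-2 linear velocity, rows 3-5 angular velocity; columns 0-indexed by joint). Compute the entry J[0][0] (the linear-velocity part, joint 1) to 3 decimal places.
axis z_0 = ẑ; lever o_n−o_0 = (1.0000,3.0000,3.0000)
cross product → J_v[:, 0] = (-3.0000,1.0000,0.0000)
J_ω[:, 0] = z_0
entry J[0][0] = -3.0000

-3.000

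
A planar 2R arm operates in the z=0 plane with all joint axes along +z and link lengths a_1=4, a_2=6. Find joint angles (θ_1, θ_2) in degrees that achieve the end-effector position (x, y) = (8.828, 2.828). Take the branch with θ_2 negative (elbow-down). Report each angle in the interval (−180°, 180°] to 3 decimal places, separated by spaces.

45.009 -45.017

cos θ_2 = (85.9312−4²−6²)/(2·4·6) = 0.7069; θ_2 = -45.0168° (elbow-down)
β = atan2(2.8280,8.8280) = 17.7626°; ψ = atan2(-4.2439,8.2414) = -27.2461°
θ_1 = β − ψ = 45.0087°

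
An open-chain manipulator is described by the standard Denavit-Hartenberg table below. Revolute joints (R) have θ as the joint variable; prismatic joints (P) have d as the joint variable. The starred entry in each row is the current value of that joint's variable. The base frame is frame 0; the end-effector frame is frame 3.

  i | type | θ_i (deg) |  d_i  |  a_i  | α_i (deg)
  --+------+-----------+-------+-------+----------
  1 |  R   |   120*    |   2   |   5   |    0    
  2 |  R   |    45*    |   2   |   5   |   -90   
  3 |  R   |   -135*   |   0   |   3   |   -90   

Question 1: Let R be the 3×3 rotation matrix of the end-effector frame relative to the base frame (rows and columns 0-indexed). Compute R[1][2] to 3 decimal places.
0.183

End-effector z-axis (col 2 of R) = (-0.6830,0.1830,0.7071)
R[1][2] = 0.1830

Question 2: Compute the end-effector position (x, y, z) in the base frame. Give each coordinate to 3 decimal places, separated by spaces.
after link 1: o_1 = (-2.5000, 4.3301, 2.0000)
after link 2: o_2 = (-7.3296, 5.6242, 4.0000)
after link 3: o_3 = (-5.2806, 5.0752, 6.1213)

-5.281 5.075 6.121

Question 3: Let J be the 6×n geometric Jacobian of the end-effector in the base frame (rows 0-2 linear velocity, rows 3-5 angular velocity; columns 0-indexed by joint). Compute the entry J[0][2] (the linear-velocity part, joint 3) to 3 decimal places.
axis z_2 = (-0.2588,-0.9659,0.0000); lever o_n−o_2 = (2.0490,-0.5490,2.1213)
cross product → J_v[:, 2] = (-2.0490,0.5490,2.1213)
J_ω[:, 2] = z_2
entry J[0][2] = -2.0490

-2.049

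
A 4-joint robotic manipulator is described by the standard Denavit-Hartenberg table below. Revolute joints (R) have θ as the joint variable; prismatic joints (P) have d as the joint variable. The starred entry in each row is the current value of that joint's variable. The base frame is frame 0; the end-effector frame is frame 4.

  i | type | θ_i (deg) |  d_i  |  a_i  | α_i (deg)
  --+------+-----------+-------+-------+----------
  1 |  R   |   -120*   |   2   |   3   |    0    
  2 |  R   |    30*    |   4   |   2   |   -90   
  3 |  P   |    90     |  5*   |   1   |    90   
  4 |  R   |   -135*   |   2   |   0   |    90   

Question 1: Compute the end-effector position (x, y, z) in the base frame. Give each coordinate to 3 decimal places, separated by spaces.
after link 1: o_1 = (-1.5000, -2.5981, 2.0000)
after link 2: o_2 = (-1.5000, -4.5981, 6.0000)
after link 3: o_3 = (3.5000, -4.5981, 5.0000)
after link 4: o_4 = (3.5000, -6.5981, 5.0000)

3.500 -6.598 5.000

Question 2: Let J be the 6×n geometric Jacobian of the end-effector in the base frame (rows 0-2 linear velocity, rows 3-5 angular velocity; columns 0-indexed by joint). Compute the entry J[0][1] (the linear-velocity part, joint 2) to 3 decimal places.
4.000

axis z_1 = (0.0000,0.0000,1.0000); lever o_n−o_1 = (5.0000,-4.0000,3.0000)
cross product → J_v[:, 1] = (4.0000,5.0000,-0.0000)
J_ω[:, 1] = z_1
entry J[0][1] = 4.0000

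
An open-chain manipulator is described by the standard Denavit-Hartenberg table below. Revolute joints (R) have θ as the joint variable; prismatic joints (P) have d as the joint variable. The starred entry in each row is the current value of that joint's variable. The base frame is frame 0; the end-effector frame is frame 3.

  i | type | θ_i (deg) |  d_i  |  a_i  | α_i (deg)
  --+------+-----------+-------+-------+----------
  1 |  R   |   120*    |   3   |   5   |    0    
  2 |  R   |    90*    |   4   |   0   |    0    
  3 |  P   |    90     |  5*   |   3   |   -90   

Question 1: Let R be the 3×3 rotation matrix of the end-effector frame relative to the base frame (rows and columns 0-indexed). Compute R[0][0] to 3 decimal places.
End-effector x-axis (col 0 of R) = (0.5000,-0.8660,0.0000)
R[0][0] = 0.5000

0.500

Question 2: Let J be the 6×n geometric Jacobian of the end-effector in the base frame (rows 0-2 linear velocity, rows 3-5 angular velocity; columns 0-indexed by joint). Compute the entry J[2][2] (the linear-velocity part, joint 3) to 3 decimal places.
prismatic axis z_2 = (0.0000,0.0000,1.0000)
J_v[:, 2] = z_2; J_ω[:, 2] = (0,0,0)
entry J[2][2] = 1.0000

1.000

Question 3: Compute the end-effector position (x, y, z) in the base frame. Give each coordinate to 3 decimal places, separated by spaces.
-1.000 1.732 12.000

after link 1: o_1 = (-2.5000, 4.3301, 3.0000)
after link 2: o_2 = (-2.5000, 4.3301, 7.0000)
after link 3: o_3 = (-1.0000, 1.7321, 12.0000)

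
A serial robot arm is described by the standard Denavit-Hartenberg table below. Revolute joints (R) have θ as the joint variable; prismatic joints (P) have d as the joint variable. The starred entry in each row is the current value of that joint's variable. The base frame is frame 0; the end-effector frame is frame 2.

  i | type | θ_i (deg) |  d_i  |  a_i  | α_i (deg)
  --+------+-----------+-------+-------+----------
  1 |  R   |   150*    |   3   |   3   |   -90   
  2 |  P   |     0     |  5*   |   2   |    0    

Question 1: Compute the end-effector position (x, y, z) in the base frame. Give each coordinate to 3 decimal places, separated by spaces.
after link 1: o_1 = (-2.5981, 1.5000, 3.0000)
after link 2: o_2 = (-6.8301, -1.8301, 3.0000)

-6.830 -1.830 3.000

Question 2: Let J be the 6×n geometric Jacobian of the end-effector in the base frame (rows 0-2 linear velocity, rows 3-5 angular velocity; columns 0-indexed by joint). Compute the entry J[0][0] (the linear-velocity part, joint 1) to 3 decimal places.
axis z_0 = ẑ; lever o_n−o_0 = (-6.8301,-1.8301,3.0000)
cross product → J_v[:, 0] = (1.8301,-6.8301,0.0000)
J_ω[:, 0] = z_0
entry J[0][0] = 1.8301

1.830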